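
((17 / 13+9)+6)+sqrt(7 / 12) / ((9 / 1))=sqrt(21) / 54+212 / 13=16.39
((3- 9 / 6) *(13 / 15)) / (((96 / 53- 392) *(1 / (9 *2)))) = -6201 / 103400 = -0.06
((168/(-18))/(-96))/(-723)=-7/52056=-0.00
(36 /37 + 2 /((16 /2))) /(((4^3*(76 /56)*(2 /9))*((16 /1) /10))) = 57015 /1439744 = 0.04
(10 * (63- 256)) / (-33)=1930 / 33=58.48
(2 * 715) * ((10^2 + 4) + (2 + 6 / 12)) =152295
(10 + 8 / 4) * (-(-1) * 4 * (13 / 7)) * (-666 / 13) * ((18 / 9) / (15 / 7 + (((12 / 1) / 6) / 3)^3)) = -3744.62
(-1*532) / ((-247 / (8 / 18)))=112 / 117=0.96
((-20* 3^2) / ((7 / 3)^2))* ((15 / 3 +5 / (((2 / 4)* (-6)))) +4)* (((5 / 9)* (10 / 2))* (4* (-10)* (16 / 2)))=10560000 / 49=215510.20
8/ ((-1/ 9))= -72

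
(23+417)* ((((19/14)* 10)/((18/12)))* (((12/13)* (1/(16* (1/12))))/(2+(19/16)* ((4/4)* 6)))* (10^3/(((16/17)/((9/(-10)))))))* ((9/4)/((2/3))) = -6475342500/6643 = -974761.78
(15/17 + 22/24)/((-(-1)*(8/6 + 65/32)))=2936/5491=0.53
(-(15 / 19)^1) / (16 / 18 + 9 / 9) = -135 / 323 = -0.42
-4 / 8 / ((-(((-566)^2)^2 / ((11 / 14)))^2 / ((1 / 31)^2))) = 121 / 3967718972877568709645207552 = 0.00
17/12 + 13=173/12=14.42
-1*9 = -9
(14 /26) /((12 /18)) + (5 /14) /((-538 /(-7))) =0.81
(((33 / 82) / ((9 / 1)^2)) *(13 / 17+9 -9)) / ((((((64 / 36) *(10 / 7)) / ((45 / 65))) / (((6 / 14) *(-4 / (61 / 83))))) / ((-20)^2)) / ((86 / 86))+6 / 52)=631215 / 18516502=0.03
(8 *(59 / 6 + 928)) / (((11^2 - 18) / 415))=9340820 / 309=30229.19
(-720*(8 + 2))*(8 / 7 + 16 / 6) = -192000 / 7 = -27428.57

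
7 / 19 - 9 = -164 / 19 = -8.63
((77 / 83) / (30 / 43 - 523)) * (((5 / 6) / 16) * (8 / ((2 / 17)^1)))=-281435 / 44738328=-0.01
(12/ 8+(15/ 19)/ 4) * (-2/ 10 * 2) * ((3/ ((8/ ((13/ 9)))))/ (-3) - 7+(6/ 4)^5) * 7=-35819/ 18240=-1.96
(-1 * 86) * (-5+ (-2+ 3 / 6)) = 559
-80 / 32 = -5 / 2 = -2.50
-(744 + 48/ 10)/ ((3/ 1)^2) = -416/ 5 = -83.20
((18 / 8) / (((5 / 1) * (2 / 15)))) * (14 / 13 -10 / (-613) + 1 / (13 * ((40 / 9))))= 9557919 / 2550080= 3.75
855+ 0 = 855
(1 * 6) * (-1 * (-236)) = 1416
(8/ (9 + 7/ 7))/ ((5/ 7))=28/ 25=1.12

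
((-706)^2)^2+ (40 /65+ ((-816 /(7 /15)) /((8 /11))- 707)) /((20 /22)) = 226078982833579 /910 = 248438442674.26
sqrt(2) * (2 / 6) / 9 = sqrt(2) / 27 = 0.05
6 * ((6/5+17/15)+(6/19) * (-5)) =86/19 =4.53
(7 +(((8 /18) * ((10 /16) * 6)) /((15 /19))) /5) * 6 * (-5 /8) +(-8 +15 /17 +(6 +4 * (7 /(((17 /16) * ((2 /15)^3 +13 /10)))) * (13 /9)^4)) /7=-7834499077 /508418694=-15.41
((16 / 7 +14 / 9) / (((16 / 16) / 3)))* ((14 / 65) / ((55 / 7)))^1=308 / 975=0.32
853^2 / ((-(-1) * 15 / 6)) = 1455218 / 5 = 291043.60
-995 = -995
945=945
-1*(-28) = 28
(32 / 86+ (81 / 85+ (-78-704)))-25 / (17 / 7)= -2890992 / 3655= -790.97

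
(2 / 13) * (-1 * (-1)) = 2 / 13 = 0.15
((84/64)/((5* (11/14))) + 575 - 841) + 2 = -116013/440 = -263.67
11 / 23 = 0.48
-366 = -366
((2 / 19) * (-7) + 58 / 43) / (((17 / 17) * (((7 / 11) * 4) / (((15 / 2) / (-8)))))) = -20625 / 91504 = -0.23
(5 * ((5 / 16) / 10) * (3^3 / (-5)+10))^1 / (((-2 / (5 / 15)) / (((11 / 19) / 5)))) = -253 / 18240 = -0.01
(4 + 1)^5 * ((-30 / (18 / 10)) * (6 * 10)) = -3125000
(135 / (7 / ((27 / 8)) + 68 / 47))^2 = 29348829225 / 19963024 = 1470.16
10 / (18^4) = 5 / 52488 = 0.00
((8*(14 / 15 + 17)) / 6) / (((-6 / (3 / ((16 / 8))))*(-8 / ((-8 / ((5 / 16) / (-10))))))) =8608 / 45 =191.29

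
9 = 9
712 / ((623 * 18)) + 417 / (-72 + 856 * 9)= 6311 / 53424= 0.12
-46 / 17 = -2.71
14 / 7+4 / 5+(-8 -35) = -201 / 5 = -40.20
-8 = -8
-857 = -857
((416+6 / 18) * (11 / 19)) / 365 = 13739 / 20805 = 0.66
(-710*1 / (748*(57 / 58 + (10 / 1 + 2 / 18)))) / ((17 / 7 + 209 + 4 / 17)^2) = -8575735 / 4490462872016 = -0.00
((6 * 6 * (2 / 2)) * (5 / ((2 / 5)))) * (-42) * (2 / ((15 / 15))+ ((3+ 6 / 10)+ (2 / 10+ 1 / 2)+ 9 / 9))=-137970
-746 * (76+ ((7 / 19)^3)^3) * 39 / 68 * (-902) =160896536765213373267 / 5485690862243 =29330223.09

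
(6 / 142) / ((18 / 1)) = 1 / 426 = 0.00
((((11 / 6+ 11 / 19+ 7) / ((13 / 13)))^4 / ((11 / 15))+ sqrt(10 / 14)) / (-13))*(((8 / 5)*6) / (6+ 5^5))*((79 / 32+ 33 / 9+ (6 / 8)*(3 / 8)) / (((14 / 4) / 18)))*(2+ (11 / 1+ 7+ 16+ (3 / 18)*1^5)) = -9278909263687 / 3080006514- 264*sqrt(35) / 6565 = -3012.86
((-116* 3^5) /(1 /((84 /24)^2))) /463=-345303 /463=-745.79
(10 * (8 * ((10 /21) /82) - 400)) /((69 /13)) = -753.54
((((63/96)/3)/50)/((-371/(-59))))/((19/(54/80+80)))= 190393/64448000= 0.00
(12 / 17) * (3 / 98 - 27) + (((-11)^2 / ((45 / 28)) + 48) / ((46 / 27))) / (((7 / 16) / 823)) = 13038683754 / 95795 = 136110.27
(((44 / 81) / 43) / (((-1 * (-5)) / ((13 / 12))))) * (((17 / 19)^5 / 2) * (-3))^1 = -203039551 / 86242528170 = -0.00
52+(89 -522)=-381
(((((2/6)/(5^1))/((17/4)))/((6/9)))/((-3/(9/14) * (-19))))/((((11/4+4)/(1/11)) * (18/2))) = 4/10072755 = 0.00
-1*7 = -7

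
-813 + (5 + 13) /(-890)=-361794 /445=-813.02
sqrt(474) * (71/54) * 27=71 * sqrt(474)/2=772.89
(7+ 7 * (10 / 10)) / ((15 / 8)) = 7.47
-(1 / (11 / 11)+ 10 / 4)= -7 / 2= -3.50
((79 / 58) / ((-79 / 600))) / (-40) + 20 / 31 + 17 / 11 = 48441 / 19778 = 2.45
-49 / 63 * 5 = -35 / 9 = -3.89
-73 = -73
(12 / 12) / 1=1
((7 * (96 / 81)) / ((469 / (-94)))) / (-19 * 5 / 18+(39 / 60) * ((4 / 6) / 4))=120320 / 374061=0.32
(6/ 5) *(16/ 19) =96/ 95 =1.01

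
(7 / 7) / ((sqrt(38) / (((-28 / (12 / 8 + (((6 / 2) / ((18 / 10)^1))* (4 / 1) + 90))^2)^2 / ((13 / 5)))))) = 2540160* sqrt(38) / 29727482519527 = 0.00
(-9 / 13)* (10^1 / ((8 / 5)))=-225 / 52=-4.33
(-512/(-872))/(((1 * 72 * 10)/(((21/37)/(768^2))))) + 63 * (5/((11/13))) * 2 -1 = 72959548538957/98123857920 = 743.55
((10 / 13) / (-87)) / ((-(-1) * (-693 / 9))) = 10 / 87087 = 0.00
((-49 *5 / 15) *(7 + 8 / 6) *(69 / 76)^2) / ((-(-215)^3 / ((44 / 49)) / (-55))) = 64009 / 114808108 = 0.00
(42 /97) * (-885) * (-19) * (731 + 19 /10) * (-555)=-287265761685 /97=-2961502697.78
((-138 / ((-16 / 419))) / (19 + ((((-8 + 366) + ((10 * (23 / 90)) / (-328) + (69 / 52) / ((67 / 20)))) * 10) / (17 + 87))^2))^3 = 269616515054853102479207174953372261897440739550687089655808 / 10033000346500133151884986090948442914492993498463158054969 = 26.87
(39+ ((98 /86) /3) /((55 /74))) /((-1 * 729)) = -280331 /5172255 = -0.05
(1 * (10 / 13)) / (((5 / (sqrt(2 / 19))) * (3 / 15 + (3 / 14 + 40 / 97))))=13580 * sqrt(38) / 1386411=0.06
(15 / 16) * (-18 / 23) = -135 / 184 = -0.73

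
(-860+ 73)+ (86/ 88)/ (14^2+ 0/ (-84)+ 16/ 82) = -278545869/ 353936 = -787.00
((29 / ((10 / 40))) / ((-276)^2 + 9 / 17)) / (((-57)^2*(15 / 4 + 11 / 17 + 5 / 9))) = 134096 / 1416978439191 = 0.00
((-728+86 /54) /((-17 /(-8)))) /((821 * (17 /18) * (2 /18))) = -941424 /237269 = -3.97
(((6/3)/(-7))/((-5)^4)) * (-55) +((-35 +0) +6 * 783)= 4080147/875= 4663.03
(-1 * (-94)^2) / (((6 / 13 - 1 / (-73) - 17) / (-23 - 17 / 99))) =-9618012508 / 776259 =-12390.21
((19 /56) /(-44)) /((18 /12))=-19 /3696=-0.01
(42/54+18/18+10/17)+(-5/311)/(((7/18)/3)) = 2.24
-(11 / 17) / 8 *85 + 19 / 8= -9 / 2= -4.50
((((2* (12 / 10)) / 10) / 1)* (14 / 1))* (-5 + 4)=-84 / 25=-3.36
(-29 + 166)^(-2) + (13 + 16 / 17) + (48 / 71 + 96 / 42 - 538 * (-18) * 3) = 4609725737258 / 158579281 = 29068.90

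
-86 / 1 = -86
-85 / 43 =-1.98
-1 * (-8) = 8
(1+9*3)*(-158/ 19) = -4424/ 19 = -232.84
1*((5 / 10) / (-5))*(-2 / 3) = 1 / 15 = 0.07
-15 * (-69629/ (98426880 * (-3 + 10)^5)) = 29/ 45932544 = 0.00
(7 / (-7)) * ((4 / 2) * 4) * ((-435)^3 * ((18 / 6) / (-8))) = -246938625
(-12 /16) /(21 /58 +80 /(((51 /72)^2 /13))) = -8381 /23166926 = -0.00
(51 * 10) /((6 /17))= 1445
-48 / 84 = -4 / 7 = -0.57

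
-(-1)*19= 19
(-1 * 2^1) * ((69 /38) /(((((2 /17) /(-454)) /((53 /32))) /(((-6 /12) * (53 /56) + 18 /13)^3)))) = 32977103514956229 /1876669104128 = 17572.15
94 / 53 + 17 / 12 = 3.19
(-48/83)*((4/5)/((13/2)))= -384/5395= -0.07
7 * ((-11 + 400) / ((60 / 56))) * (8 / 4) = 76244 / 15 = 5082.93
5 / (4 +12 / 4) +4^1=33 / 7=4.71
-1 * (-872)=872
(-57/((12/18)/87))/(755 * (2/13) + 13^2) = -193401/7414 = -26.09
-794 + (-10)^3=-1794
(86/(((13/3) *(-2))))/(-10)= 129/130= 0.99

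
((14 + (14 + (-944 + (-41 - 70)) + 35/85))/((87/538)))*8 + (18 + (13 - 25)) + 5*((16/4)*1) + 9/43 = -3228209711/63597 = -50760.41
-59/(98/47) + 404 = 36819/98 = 375.70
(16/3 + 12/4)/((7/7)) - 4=13/3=4.33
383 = 383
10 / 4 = 5 / 2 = 2.50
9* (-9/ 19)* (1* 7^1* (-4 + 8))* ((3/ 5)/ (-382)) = 3402/ 18145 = 0.19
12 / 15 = 4 / 5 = 0.80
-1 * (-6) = 6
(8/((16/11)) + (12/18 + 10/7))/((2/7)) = 319/12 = 26.58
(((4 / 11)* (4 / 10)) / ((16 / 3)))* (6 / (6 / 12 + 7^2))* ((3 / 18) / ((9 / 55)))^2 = 5 / 1458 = 0.00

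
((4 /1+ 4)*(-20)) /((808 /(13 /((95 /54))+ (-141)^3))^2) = -70918509079815849 /36825610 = -1925793193.37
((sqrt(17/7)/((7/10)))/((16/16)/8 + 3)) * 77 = 176 * sqrt(119)/35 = 54.86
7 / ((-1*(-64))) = 7 / 64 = 0.11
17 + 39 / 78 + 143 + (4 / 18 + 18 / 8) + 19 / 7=41753 / 252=165.69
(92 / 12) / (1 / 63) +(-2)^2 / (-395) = 190781 / 395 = 482.99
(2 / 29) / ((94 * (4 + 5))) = 1 / 12267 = 0.00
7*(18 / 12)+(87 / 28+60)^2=3130521 / 784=3993.01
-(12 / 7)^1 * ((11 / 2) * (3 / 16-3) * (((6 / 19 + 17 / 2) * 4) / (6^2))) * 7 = 55275 / 304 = 181.83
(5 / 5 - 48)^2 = 2209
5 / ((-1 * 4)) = -5 / 4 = -1.25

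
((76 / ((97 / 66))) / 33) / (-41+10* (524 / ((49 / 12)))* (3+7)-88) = 7448 / 60380463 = 0.00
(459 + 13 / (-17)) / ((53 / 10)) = 77900 / 901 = 86.46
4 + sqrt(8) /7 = 2* sqrt(2) /7 + 4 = 4.40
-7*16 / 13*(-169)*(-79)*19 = -2185456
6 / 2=3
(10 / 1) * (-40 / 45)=-80 / 9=-8.89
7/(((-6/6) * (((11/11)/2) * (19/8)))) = -112/19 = -5.89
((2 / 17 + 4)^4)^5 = 7979226629761200100000000000000000000 / 4064231406647572522401601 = 1963280588971.91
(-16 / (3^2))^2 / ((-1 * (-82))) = 128 / 3321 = 0.04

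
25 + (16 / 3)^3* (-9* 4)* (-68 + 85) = -278453 / 3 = -92817.67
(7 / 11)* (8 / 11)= 56 / 121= 0.46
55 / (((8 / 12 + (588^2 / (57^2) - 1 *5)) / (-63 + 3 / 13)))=-9721008 / 287443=-33.82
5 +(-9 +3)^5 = -7771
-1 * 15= -15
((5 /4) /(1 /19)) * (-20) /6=-475 /6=-79.17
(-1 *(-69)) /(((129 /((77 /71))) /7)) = 12397 /3053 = 4.06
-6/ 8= -3/ 4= -0.75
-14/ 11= -1.27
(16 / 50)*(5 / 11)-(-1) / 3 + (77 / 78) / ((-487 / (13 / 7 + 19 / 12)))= 0.47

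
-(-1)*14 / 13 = 14 / 13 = 1.08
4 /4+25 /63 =88 /63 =1.40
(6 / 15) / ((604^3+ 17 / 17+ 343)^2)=1 / 121384433665568160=0.00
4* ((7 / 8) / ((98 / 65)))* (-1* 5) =-325 / 28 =-11.61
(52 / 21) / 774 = 26 / 8127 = 0.00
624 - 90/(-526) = 164157/263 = 624.17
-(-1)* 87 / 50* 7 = 609 / 50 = 12.18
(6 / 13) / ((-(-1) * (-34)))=-3 / 221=-0.01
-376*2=-752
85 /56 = 1.52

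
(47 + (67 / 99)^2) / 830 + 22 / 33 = 2944178 / 4067415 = 0.72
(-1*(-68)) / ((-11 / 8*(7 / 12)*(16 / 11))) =-408 / 7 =-58.29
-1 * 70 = -70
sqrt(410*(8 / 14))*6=91.84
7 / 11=0.64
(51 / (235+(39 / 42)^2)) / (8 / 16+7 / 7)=6664 / 46229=0.14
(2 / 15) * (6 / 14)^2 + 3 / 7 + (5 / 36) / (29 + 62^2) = 15477733 / 34159860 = 0.45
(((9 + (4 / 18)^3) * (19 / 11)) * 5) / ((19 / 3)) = 32845 / 2673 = 12.29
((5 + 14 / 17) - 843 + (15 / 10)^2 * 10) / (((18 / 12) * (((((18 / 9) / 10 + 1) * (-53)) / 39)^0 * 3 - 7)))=9233 / 68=135.78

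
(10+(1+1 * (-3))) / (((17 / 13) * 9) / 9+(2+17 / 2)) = 208 / 307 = 0.68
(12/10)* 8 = 48/5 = 9.60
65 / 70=13 / 14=0.93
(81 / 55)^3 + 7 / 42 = 3355021 / 998250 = 3.36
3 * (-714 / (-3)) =714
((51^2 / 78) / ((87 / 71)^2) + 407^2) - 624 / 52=10866912775 / 65598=165659.21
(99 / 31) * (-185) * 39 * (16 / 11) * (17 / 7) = -17662320 / 217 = -81393.18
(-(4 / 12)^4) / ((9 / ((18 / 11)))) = -2 / 891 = -0.00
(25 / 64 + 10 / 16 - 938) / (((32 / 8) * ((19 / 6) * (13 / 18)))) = -102.42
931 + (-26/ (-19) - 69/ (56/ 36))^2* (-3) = -326403839/ 70756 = -4613.09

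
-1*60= -60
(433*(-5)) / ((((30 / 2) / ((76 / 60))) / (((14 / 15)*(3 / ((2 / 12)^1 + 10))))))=-230356 / 4575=-50.35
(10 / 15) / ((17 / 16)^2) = 512 / 867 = 0.59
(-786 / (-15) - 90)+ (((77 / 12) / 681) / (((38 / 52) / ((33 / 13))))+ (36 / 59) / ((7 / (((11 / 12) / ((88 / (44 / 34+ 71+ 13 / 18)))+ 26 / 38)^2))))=-151648095421738793 / 4056354787322880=-37.39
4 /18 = 2 /9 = 0.22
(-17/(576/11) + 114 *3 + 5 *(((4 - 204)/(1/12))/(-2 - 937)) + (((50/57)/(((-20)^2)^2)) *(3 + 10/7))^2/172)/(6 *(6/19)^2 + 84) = 1152167850336129659/274989808844800000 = 4.19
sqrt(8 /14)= 2*sqrt(7) /7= 0.76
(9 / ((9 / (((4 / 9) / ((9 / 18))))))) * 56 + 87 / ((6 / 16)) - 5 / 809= 2051579 / 7281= 281.77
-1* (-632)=632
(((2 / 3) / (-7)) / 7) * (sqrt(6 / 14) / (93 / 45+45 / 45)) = -5 * sqrt(21) / 7889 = -0.00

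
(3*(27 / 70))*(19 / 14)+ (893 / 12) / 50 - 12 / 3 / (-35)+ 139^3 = 78957291887 / 29400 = 2685622.17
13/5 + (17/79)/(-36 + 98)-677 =-16515971/24490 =-674.40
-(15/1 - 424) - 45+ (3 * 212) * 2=1636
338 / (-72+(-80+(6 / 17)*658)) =2873 / 682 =4.21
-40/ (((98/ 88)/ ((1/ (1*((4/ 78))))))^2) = -29446560/ 2401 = -12264.29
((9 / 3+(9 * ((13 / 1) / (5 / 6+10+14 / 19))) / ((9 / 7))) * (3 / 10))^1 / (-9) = -4777 / 13190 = -0.36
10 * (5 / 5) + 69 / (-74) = 671 / 74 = 9.07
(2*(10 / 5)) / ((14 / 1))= 0.29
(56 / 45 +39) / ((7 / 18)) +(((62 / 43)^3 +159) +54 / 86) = 740519594 / 2782745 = 266.11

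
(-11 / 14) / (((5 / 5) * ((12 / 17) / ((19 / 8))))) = -3553 / 1344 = -2.64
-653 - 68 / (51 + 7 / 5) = -85713 / 131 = -654.30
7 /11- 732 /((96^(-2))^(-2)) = 49544545 /77856768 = 0.64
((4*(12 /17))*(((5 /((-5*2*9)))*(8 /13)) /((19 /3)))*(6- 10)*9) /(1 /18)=41472 /4199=9.88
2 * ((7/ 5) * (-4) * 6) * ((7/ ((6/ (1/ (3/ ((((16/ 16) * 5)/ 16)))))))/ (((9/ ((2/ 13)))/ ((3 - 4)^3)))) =49/ 351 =0.14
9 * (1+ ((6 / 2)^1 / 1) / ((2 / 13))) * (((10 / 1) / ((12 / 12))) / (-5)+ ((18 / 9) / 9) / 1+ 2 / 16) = -4879 / 16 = -304.94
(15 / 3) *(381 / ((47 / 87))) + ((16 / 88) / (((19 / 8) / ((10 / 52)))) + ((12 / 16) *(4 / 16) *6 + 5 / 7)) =25230169997 / 7151144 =3528.13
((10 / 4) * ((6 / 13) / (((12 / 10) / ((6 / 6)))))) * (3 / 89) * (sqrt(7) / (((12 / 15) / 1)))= 375 * sqrt(7) / 9256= 0.11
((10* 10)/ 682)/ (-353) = -50/ 120373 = -0.00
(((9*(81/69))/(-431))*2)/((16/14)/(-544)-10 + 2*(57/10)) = -385560/10993517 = -0.04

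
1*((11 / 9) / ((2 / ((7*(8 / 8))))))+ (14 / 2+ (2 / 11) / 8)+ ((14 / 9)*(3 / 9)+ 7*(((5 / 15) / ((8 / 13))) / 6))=59167 / 4752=12.45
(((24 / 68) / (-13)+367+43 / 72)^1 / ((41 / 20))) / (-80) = -5848775 / 2609568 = -2.24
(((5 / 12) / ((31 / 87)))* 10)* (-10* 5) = -18125 / 31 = -584.68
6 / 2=3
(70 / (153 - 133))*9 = 63 / 2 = 31.50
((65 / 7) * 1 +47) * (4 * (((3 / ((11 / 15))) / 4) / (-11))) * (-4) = 70920 / 847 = 83.73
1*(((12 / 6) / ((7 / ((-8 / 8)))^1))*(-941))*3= 806.57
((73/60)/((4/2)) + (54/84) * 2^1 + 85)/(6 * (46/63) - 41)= -72991/30760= -2.37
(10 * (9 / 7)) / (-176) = -45 / 616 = -0.07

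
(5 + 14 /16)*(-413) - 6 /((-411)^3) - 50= -458469668531 /185137416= -2476.37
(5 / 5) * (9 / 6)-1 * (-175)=176.50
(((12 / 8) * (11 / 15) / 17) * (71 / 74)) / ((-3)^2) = 781 / 113220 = 0.01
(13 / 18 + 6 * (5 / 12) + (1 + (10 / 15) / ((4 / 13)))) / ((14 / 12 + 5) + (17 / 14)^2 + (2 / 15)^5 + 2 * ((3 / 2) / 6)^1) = 41343750 / 52683289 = 0.78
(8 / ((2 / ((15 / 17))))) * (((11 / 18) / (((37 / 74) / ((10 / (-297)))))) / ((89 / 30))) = -2000 / 40851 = -0.05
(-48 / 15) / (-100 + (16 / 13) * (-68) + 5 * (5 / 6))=1248 / 70015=0.02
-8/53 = -0.15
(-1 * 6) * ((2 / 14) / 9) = -2 / 21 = -0.10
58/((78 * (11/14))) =406/429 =0.95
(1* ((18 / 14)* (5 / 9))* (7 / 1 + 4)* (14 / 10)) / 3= 11 / 3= 3.67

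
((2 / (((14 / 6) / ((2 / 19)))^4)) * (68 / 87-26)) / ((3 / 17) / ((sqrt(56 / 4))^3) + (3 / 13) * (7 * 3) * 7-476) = 0.00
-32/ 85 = -0.38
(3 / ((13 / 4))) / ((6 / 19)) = 38 / 13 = 2.92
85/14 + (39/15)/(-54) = 5692/945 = 6.02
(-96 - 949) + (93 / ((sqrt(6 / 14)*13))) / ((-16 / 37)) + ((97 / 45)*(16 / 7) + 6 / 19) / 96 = -300191911 / 287280 - 1147*sqrt(21) / 208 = -1070.22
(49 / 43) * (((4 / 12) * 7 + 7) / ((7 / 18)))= 1176 / 43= 27.35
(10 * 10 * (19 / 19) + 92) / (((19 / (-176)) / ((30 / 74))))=-506880 / 703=-721.02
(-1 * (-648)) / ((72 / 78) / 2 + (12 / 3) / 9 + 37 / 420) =10614240 / 16283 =651.86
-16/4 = -4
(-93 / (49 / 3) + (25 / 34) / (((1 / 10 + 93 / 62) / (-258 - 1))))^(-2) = 177635584 / 2763118281169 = 0.00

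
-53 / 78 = -0.68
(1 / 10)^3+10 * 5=50001 / 1000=50.00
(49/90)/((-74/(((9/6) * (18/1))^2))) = -3969/740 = -5.36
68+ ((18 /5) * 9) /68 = 11641 /170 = 68.48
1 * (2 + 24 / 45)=38 / 15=2.53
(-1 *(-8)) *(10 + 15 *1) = 200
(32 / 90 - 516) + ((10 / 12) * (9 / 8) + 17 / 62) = -11482139 / 22320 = -514.43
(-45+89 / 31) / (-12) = 653 / 186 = 3.51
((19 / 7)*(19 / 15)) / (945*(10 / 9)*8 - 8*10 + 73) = 361 / 881265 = 0.00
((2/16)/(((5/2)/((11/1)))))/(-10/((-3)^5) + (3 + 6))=2673/43940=0.06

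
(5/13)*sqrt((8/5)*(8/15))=8*sqrt(3)/39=0.36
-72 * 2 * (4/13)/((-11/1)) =4.03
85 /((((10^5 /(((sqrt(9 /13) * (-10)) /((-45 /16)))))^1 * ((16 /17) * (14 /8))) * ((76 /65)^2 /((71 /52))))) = 20519 * sqrt(13) /48518400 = 0.00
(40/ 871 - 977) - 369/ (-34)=-28610119/ 29614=-966.10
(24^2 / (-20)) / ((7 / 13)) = -1872 / 35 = -53.49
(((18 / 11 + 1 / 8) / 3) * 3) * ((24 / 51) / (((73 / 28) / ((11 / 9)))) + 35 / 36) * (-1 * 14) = -57820735 / 1965744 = -29.41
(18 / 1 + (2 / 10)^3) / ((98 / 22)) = 24761 / 6125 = 4.04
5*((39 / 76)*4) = 195 / 19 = 10.26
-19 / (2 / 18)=-171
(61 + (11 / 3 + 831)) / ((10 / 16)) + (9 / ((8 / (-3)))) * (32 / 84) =150337 / 105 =1431.78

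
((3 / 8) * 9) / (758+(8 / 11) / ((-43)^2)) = 183051 / 41111920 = 0.00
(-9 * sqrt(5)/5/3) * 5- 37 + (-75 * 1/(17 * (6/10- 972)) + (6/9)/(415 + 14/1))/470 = -43.71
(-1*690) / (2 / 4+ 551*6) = -1380 / 6613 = -0.21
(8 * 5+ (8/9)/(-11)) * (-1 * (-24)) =31616/33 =958.06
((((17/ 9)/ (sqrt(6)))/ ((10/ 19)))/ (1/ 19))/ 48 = 6137*sqrt(6)/ 25920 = 0.58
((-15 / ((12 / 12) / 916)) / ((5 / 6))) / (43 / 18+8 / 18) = -98928 / 17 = -5819.29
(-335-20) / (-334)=355 / 334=1.06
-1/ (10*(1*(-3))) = 1/ 30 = 0.03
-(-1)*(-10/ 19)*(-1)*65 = 650/ 19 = 34.21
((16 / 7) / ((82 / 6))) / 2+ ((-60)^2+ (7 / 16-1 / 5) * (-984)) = 9661521 / 2870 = 3366.38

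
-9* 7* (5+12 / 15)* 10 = -3654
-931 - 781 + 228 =-1484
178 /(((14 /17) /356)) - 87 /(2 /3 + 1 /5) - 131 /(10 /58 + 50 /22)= 419289217 /5460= 76792.90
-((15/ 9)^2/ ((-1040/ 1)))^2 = -25/ 3504384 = -0.00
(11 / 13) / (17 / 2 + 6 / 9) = 6 / 65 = 0.09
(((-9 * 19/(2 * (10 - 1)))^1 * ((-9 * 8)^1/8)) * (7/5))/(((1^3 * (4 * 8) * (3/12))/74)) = 44289/40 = 1107.22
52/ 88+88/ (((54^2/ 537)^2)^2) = 849472862809/ 1227348109152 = 0.69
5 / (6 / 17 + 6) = 0.79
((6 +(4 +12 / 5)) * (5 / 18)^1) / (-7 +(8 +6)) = 31 / 63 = 0.49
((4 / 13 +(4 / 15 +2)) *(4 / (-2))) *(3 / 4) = -251 / 65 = -3.86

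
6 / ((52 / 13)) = 1.50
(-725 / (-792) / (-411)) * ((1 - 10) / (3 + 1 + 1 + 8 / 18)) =2175 / 590744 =0.00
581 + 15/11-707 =-1371/11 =-124.64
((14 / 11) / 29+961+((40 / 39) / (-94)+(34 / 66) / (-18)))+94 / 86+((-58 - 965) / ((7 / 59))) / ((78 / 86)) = -27069990041789 / 3168050886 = -8544.68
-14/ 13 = -1.08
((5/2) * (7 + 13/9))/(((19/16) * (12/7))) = 280/27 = 10.37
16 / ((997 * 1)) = 16 / 997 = 0.02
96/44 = 24/11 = 2.18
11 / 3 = 3.67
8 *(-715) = -5720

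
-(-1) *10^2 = 100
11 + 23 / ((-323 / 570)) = -503 / 17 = -29.59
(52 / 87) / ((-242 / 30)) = -260 / 3509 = -0.07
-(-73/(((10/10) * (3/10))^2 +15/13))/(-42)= -47450/33957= -1.40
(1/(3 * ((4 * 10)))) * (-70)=-7/12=-0.58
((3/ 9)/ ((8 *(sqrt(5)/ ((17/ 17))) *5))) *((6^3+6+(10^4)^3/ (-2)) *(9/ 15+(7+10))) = -5499999997558 *sqrt(5)/ 375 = -32795663655.44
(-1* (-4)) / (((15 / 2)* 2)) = 4 / 15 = 0.27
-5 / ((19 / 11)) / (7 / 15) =-825 / 133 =-6.20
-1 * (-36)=36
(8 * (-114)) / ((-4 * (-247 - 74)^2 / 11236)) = 853936 / 34347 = 24.86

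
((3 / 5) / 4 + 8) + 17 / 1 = 503 / 20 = 25.15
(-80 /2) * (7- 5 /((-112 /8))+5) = -3460 /7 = -494.29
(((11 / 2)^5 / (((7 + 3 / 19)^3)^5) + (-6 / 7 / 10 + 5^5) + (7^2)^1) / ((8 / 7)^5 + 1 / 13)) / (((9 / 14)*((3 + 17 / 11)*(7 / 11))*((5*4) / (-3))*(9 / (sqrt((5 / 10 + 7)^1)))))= -1352127746844798505603879221966142732894229527*sqrt(30) / 192648733108058038753912355776606890885120000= -38.44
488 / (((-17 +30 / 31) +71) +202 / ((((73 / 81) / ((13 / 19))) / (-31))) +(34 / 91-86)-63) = -1909410776 / 18967813063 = -0.10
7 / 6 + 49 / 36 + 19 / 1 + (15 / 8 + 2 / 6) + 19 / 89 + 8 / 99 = 1693855 / 70488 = 24.03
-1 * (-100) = 100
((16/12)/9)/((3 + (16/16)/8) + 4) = 32/1539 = 0.02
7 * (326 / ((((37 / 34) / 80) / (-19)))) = -117933760 / 37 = -3187398.92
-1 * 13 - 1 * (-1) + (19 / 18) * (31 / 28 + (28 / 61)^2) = -19895851 / 1875384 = -10.61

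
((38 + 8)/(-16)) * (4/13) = -23/26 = -0.88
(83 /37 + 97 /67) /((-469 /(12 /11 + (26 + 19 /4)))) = -6409575 /25578322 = -0.25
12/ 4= 3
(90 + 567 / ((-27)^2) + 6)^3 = 660776311 / 729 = 906414.69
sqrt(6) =2.45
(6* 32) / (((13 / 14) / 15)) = 40320 / 13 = 3101.54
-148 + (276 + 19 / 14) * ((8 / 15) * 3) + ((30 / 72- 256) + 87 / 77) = 190889 / 4620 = 41.32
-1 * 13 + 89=76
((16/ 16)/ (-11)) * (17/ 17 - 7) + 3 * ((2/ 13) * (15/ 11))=168/ 143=1.17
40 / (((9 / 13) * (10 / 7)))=364 / 9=40.44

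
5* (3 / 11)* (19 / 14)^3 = 102885 / 30184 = 3.41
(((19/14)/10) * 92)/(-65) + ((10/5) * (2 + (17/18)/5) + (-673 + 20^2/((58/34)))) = -257895217/593775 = -434.33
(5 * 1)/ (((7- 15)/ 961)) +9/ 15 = -24001/ 40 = -600.02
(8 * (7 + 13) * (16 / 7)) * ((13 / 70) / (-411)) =-3328 / 20139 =-0.17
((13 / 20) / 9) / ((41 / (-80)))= -52 / 369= -0.14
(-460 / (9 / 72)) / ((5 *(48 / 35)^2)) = -28175 / 72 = -391.32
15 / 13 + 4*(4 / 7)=313 / 91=3.44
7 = 7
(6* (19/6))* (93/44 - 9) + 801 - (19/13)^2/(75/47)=373001177/557700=668.82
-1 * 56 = -56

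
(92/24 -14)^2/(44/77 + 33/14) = 26047/738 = 35.29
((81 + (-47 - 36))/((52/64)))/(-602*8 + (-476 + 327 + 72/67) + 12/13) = 2144/4322775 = 0.00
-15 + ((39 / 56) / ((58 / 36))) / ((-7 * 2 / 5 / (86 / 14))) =-15.95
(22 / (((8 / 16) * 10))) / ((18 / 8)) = 88 / 45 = 1.96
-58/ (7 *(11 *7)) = -58/ 539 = -0.11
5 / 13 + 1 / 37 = 198 / 481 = 0.41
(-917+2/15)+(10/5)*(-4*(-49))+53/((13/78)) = -3103/15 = -206.87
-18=-18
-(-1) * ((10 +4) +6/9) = 14.67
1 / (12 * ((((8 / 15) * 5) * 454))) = 1 / 14528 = 0.00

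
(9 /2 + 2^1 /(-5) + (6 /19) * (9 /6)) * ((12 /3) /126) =869 /5985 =0.15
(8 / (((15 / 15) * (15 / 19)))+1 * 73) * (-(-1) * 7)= 8729 / 15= 581.93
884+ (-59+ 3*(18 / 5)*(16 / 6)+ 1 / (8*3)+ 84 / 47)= 4825747 / 5640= 855.63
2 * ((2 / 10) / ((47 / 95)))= 38 / 47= 0.81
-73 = -73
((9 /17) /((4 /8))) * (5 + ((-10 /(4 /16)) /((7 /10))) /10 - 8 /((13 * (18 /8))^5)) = -219244918258 /289890351387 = -0.76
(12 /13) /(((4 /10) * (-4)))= -15 /26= -0.58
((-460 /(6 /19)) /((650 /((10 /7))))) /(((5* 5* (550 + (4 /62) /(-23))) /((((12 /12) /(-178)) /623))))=311581 /148398910814700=0.00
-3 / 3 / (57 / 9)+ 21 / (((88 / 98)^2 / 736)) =44067591 / 2299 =19168.16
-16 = -16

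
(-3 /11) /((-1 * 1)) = 3 /11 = 0.27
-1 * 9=-9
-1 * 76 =-76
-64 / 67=-0.96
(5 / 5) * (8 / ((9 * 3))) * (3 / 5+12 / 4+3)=88 / 45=1.96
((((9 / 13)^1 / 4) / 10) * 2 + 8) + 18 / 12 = 2479 / 260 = 9.53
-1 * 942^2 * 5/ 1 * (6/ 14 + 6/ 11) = -332761500/ 77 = -4321577.92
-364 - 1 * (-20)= -344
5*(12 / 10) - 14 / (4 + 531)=3196 / 535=5.97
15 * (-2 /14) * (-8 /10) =12 /7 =1.71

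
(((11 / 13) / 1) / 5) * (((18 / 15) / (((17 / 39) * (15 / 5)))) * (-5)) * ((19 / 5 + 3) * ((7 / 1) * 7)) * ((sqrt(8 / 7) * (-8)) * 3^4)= 1197504 * sqrt(14) / 25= 179225.99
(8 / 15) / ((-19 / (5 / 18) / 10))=-40 / 513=-0.08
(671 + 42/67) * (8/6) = 179996/201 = 895.50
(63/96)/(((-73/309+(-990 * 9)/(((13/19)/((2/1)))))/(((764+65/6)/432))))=-43575077/964197909504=-0.00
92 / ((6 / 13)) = 598 / 3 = 199.33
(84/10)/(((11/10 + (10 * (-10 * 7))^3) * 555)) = -28/634549997965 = -0.00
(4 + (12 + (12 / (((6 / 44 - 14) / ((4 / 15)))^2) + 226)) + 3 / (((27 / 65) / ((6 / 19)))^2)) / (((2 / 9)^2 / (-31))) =-256913778158241 / 1679101250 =-153006.72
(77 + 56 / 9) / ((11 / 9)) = 749 / 11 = 68.09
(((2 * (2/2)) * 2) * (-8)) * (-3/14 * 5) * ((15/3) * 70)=12000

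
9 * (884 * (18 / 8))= 17901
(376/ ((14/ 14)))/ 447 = 376/ 447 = 0.84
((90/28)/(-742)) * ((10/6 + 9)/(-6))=20/2597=0.01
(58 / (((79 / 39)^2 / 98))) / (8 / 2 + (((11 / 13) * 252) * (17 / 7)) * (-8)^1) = -28097433 / 83947691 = -0.33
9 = 9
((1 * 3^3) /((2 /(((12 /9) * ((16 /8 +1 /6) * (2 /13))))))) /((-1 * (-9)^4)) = -2 /2187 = -0.00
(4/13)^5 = 1024/371293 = 0.00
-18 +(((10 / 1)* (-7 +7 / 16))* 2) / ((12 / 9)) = -1863 / 16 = -116.44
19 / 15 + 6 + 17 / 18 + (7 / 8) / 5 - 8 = 139 / 360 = 0.39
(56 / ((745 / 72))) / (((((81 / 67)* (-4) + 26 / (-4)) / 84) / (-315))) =58351104 / 4619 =12632.84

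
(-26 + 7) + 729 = 710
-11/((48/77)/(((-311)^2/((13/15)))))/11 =-37237585/208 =-179026.85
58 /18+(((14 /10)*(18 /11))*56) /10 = 39727 /2475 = 16.05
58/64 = 29/32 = 0.91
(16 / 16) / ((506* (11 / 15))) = 15 / 5566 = 0.00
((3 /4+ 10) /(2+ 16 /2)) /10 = 43 /400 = 0.11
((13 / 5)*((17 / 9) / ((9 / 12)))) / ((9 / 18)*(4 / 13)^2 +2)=74698 / 23355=3.20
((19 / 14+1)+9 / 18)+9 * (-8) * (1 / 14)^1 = -16 / 7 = -2.29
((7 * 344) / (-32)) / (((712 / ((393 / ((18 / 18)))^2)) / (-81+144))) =-2928816387 / 2848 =-1028376.54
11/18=0.61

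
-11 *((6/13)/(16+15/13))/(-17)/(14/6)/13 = 198/344981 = 0.00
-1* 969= -969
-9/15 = -3/5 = -0.60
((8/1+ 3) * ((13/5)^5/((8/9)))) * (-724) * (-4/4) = 6653199267/6250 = 1064511.88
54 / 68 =27 / 34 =0.79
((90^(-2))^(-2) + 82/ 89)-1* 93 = 5839281805/ 89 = 65609907.92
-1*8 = -8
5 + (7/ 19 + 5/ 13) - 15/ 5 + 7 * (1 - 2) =-1049/ 247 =-4.25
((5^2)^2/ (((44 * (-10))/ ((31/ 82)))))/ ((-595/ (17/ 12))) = 775/ 606144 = 0.00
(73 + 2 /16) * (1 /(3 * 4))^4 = 65 /18432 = 0.00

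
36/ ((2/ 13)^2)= 1521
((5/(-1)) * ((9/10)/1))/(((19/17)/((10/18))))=-85/38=-2.24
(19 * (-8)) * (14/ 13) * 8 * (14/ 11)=-238336/ 143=-1666.69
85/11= 7.73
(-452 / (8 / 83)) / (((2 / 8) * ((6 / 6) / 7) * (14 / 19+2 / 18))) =-22453326 / 145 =-154850.52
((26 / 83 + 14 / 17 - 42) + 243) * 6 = 1711290 / 1411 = 1212.82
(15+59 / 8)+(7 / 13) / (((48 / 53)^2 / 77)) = 2184227 / 29952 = 72.92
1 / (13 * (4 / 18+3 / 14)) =126 / 715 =0.18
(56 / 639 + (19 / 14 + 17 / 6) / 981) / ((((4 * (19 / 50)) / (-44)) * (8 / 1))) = -0.33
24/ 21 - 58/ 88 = 149/ 308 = 0.48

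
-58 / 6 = -29 / 3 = -9.67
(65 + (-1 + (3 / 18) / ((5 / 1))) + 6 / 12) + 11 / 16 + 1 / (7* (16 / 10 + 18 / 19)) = 65.28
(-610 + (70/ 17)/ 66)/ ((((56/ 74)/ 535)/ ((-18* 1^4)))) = 20320062375/ 2618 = 7761673.94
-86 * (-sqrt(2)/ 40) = 43 * sqrt(2)/ 20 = 3.04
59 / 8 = 7.38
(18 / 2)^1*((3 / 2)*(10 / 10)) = 27 / 2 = 13.50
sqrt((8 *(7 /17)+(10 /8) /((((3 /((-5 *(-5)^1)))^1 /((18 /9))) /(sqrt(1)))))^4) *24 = 12113042 /867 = 13971.21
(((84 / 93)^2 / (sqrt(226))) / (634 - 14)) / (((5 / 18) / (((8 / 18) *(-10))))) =-0.00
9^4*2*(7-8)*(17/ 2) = -111537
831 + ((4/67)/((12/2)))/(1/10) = 167051/201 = 831.10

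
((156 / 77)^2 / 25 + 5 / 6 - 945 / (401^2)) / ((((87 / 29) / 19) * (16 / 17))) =45805509913693 / 6864401728800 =6.67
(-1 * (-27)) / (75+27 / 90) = 90 / 251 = 0.36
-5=-5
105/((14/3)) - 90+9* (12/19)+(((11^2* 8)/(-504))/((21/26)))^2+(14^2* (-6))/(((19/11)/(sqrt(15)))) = -12936* sqrt(15)/19 - 3735424813/66512502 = -2693.05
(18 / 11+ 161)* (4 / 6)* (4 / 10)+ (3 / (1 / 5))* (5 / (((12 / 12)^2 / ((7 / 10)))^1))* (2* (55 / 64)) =1410859 / 10560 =133.60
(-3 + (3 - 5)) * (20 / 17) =-100 / 17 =-5.88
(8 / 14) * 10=40 / 7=5.71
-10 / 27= -0.37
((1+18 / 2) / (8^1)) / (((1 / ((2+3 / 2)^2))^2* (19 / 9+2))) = 108045 / 2368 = 45.63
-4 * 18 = -72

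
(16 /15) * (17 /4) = 68 /15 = 4.53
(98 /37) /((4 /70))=1715 /37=46.35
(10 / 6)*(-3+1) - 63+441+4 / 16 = 374.92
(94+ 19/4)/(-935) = -79/748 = -0.11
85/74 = 1.15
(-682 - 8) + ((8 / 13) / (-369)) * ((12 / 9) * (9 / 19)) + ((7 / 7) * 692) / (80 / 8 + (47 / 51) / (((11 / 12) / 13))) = -14417103764 / 21843939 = -660.00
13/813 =0.02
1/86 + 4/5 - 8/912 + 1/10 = 22129/24510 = 0.90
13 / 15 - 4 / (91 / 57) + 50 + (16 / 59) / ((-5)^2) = 19478203 / 402675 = 48.37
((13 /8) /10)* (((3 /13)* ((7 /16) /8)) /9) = 7 /30720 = 0.00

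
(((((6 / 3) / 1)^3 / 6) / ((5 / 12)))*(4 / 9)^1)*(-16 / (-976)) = 64 / 2745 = 0.02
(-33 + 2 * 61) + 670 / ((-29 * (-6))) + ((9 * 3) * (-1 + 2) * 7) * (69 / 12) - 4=409109 / 348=1175.60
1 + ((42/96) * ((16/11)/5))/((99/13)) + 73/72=88453/43560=2.03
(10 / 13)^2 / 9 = 100 / 1521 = 0.07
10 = 10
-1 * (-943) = 943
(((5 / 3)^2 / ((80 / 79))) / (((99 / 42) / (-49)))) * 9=-135485 / 264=-513.20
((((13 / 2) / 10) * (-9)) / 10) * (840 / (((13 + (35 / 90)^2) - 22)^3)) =83568034368 / 117829241815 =0.71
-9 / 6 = -3 / 2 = -1.50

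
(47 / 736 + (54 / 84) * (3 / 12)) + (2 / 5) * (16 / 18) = 134497 / 231840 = 0.58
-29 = -29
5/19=0.26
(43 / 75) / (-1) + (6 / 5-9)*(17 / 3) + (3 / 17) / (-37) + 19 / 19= -2065232 / 47175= -43.78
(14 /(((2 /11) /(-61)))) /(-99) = 427 /9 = 47.44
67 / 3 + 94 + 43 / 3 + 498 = 1886 / 3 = 628.67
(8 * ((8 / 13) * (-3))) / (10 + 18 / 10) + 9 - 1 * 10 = -1727 / 767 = -2.25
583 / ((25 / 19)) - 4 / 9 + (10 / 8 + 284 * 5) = 1677497 / 900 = 1863.89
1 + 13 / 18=31 / 18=1.72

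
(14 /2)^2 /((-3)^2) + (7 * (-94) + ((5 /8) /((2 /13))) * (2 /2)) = -93383 /144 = -648.49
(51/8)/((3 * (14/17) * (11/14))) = 3.28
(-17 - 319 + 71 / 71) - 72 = -407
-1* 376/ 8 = -47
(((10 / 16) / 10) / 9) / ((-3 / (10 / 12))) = -0.00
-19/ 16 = -1.19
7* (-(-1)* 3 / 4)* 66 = 693 / 2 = 346.50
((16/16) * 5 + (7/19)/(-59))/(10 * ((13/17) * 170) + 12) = 2799/735376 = 0.00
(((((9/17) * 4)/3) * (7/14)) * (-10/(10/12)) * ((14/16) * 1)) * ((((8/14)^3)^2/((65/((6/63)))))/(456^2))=-128/140792323035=-0.00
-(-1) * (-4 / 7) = -4 / 7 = -0.57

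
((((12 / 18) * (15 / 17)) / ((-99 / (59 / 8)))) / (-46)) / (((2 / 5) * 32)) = 1475 / 19819008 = 0.00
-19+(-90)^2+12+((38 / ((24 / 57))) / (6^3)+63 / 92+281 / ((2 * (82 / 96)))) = 8258.59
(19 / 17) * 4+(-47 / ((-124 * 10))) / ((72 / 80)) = 85615 / 18972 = 4.51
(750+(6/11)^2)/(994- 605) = 90786/47069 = 1.93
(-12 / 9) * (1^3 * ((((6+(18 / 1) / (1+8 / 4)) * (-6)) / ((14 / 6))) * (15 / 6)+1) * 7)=2132 / 3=710.67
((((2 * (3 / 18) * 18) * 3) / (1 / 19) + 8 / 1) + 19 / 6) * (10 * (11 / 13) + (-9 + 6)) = 11573 / 6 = 1928.83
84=84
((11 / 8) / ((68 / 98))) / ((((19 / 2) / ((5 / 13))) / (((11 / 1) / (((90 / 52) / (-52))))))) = -26.51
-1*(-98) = 98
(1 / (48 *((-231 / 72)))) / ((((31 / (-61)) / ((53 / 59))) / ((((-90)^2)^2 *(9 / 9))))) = 106058565000 / 140833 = 753080.35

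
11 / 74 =0.15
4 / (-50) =-2 / 25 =-0.08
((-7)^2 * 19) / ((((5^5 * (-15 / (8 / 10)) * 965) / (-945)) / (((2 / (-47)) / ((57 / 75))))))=-24696 / 28346875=-0.00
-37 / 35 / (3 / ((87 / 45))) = -1073 / 1575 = -0.68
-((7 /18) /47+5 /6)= -0.84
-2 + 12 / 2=4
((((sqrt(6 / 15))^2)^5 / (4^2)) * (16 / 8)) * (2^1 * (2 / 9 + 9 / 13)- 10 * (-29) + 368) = 12352 / 14625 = 0.84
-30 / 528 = -5 / 88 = -0.06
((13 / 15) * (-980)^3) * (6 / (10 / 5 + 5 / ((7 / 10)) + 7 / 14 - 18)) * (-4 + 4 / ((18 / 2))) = -168661606400 / 81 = -2082242054.32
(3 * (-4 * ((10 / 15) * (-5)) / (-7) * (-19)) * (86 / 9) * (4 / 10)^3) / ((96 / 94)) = 307192 / 4725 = 65.01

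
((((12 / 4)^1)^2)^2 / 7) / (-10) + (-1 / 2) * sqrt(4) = -151 / 70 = -2.16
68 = 68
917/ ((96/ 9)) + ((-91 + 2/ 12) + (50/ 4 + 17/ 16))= 835/ 96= 8.70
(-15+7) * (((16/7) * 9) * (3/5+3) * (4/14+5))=-767232/245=-3131.56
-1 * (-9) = 9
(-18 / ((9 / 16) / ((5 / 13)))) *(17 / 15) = -544 / 39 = -13.95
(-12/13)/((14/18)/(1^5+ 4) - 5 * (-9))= -135/6604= -0.02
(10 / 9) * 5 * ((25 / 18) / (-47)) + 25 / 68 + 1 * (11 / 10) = 1687193 / 1294380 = 1.30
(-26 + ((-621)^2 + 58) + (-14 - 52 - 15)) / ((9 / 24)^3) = 197423104 / 27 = 7311966.81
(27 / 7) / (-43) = -0.09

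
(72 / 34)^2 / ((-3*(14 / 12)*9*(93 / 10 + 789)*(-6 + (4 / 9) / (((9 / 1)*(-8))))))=51840 / 1745952173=0.00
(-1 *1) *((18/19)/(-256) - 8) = 19465/2432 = 8.00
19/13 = 1.46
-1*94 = -94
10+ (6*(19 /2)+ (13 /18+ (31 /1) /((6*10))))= 12283 /180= 68.24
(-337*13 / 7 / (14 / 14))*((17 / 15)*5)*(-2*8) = 1191632 / 21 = 56744.38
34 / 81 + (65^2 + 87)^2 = 1506060898 / 81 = 18593344.42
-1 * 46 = -46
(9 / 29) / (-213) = -3 / 2059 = -0.00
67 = 67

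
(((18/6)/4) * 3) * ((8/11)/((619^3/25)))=450/2608943249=0.00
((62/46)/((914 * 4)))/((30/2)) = 31/1261320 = 0.00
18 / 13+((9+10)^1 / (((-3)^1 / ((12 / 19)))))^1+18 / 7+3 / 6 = 83 / 182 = 0.46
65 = 65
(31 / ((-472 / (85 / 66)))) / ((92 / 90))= -39525 / 477664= -0.08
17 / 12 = 1.42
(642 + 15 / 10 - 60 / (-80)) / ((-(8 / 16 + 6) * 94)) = -2577 / 2444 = -1.05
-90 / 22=-45 / 11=-4.09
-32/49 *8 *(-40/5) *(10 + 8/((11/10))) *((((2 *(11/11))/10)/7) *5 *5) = 1945600/3773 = 515.66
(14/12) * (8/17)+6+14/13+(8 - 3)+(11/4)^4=11849959/169728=69.82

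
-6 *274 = -1644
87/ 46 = 1.89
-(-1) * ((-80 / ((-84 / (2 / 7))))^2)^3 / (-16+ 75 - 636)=-4096000000 / 5822102159218233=-0.00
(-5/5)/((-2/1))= 1/2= 0.50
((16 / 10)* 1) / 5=8 / 25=0.32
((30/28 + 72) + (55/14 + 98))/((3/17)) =2975/3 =991.67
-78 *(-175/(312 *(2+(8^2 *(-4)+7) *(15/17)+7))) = -2975/14328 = -0.21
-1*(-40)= 40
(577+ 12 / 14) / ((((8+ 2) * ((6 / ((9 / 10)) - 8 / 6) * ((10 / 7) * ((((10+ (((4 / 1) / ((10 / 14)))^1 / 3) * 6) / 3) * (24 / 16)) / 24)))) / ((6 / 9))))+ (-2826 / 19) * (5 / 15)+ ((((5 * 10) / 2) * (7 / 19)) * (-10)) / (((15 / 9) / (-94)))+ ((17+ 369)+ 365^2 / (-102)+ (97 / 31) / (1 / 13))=27238075535 / 6368268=4277.16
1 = 1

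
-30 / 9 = -10 / 3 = -3.33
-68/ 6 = -11.33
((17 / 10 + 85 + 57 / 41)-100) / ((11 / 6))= -14649 / 2255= -6.50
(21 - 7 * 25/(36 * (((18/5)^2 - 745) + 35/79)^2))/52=0.40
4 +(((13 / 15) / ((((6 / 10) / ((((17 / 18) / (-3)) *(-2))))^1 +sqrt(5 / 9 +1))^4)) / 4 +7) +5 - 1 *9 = 269561896274877954103 / 12566942770314513604 - 12125448603073186875 *sqrt(14) / 3141735692578628401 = 7.01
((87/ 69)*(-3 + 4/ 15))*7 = -8323/ 345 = -24.12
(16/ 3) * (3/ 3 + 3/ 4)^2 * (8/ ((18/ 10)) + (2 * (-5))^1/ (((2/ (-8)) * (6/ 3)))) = 10780/ 27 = 399.26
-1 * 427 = -427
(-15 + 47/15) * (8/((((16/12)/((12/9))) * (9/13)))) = -137.13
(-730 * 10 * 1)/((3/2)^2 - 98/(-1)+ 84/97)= -2832400/39233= -72.19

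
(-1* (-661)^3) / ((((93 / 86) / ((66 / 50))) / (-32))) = -8742698330432 / 775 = -11280901071.53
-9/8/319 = -9/2552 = -0.00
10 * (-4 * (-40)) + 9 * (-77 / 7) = 1501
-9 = -9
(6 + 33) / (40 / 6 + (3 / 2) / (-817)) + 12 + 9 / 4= 2626959 / 130684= 20.10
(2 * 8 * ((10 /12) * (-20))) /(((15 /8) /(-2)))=2560 /9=284.44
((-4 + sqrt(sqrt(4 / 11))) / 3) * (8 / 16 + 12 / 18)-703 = -6341 / 9 + 7 * 11^(3 / 4) * sqrt(2) / 198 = -704.25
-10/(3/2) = -20/3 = -6.67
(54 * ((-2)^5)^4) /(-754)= -75096.95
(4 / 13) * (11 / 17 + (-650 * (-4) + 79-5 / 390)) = 7106390 / 8619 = 824.50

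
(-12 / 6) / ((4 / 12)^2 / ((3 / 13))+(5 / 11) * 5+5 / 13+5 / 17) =-65637 / 112664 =-0.58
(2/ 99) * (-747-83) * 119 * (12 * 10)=-7901600/ 33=-239442.42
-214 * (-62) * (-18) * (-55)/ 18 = 729740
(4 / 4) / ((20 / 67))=67 / 20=3.35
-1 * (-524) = 524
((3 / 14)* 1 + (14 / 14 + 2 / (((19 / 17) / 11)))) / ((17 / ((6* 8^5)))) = 32145408 / 133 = 241694.80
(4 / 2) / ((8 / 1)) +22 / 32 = 15 / 16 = 0.94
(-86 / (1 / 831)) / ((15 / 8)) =-190576 / 5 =-38115.20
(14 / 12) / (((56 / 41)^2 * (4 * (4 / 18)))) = 5043 / 7168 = 0.70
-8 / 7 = -1.14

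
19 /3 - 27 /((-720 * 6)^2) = 4377599 /691200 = 6.33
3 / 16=0.19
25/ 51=0.49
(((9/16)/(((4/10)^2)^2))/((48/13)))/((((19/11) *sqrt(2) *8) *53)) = 268125 *sqrt(2)/65994752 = 0.01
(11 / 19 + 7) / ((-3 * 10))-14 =-1354 / 95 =-14.25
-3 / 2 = -1.50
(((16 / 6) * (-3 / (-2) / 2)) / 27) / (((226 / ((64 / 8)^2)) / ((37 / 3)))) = 0.26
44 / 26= 22 / 13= 1.69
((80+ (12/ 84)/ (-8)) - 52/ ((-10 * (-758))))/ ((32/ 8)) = 19.99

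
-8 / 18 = -4 / 9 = -0.44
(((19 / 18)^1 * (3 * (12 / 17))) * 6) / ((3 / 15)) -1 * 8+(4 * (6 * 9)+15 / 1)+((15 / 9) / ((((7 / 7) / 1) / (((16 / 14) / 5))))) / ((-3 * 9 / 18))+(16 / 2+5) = 324304 / 1071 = 302.80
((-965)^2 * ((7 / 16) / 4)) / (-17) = -6518575 / 1088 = -5991.34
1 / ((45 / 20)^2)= 16 / 81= 0.20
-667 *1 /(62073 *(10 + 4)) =-667 /869022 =-0.00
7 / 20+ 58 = 1167 / 20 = 58.35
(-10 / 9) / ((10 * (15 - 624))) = 1 / 5481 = 0.00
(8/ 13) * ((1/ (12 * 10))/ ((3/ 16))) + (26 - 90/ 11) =114836/ 6435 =17.85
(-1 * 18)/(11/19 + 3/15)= -855/37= -23.11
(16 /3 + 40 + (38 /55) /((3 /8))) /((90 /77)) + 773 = 549019 /675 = 813.36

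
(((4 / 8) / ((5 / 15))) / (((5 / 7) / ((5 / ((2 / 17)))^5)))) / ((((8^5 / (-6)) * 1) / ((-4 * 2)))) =55906869375 / 131072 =426535.56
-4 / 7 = -0.57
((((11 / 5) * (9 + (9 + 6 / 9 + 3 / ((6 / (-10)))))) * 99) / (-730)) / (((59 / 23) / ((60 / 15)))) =-6.36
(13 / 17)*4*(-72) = -3744 / 17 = -220.24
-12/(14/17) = -102/7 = -14.57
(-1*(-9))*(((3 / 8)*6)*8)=162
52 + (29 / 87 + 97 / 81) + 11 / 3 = 4633 / 81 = 57.20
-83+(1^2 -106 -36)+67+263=106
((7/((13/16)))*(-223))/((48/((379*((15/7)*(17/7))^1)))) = -7183945/91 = -78944.45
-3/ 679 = -0.00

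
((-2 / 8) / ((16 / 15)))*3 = -45 / 64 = -0.70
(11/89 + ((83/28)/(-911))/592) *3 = 498302127/1343965504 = 0.37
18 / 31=0.58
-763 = -763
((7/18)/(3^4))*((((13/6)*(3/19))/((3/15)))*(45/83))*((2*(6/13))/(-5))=-35/42579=-0.00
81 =81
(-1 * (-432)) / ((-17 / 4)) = -1728 / 17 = -101.65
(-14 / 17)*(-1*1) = 14 / 17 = 0.82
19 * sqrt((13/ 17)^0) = 19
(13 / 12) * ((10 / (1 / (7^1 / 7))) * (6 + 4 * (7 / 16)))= 2015 / 24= 83.96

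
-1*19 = -19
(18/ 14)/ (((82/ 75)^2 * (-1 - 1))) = -50625/ 94136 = -0.54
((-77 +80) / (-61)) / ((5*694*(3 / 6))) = -3 / 105835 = -0.00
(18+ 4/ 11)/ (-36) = -101/ 198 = -0.51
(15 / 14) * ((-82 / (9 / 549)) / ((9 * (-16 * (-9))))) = -12505 / 3024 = -4.14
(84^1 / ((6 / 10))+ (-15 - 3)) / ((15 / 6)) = 244 / 5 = 48.80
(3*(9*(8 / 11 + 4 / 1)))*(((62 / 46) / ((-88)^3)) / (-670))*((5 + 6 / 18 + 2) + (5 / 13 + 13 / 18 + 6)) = 314247 / 57758159360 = 0.00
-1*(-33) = 33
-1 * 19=-19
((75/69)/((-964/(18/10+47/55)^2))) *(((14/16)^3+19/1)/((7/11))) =-0.25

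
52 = 52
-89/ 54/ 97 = -89/ 5238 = -0.02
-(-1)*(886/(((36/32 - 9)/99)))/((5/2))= -155936/35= -4455.31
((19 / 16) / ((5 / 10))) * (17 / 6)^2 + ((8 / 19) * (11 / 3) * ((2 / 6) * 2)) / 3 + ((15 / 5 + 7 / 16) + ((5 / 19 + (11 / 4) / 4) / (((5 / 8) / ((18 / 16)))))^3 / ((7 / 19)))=1273204042627 / 34933248000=36.45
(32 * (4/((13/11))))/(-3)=-36.10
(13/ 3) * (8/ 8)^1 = 13/ 3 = 4.33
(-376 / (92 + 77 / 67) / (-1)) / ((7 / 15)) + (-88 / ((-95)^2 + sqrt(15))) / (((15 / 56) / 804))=-20.61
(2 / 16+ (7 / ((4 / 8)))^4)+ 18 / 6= 38419.12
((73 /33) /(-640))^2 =5329 /446054400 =0.00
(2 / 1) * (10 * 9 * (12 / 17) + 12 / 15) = 128.66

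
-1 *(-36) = 36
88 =88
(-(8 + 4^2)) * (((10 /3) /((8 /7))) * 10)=-700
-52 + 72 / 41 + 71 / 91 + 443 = 1468284 / 3731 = 393.54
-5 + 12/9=-11/3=-3.67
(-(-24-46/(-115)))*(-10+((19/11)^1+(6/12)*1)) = -183.44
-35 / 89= -0.39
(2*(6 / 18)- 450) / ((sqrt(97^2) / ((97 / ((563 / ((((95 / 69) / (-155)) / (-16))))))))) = -6403 / 14451084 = -0.00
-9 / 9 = -1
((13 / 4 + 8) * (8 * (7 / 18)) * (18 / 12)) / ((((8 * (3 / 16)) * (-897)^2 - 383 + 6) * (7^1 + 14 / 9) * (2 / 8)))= 540 / 26543803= 0.00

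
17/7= 2.43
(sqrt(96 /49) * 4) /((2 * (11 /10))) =2.54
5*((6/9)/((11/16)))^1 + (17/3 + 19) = 974/33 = 29.52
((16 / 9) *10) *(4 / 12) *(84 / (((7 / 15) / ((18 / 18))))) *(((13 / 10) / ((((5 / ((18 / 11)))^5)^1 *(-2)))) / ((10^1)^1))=-131010048 / 503284375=-0.26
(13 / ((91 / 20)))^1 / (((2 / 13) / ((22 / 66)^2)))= 2.06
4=4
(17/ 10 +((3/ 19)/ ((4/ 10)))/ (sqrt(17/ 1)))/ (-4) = -17/ 40 - 15 * sqrt(17)/ 2584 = -0.45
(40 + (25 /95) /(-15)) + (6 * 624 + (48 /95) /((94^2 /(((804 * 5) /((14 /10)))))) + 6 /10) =877853062 /231945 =3784.75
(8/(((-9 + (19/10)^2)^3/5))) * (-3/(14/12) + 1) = 40000000/99648703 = 0.40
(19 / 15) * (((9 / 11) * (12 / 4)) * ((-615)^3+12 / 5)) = -723200576.63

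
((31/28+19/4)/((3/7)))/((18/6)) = 41/9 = 4.56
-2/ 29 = -0.07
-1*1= -1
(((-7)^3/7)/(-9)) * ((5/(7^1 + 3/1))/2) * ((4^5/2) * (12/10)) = 12544/15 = 836.27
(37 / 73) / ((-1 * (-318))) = 0.00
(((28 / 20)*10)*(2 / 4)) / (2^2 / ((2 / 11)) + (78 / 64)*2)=112 / 391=0.29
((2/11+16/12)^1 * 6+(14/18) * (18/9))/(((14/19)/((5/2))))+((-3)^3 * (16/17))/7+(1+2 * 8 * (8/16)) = 139661/3366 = 41.49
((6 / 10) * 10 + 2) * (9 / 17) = 72 / 17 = 4.24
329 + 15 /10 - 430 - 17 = -233 /2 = -116.50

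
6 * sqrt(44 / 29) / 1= 12 * sqrt(319) / 29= 7.39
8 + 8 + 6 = 22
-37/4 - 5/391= -14487/1564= -9.26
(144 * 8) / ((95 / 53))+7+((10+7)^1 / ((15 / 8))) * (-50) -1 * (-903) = 313318 / 285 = 1099.36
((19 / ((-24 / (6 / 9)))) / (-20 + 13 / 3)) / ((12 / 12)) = 0.03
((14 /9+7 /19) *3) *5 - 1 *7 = 1246 /57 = 21.86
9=9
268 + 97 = 365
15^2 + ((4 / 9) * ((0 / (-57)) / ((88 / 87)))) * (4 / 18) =225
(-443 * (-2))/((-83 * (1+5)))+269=66538/249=267.22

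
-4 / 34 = -2 / 17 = -0.12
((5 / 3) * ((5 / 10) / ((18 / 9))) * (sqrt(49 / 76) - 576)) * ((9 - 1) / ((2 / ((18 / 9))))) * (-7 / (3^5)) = 4480 / 81 - 245 * sqrt(19) / 13851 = 55.23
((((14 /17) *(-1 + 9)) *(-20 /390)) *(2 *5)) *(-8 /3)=17920 /1989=9.01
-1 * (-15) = 15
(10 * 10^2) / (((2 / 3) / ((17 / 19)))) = 25500 / 19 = 1342.11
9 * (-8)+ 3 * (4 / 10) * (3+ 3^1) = -324 / 5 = -64.80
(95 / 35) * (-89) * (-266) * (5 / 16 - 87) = -44562923 / 8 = -5570365.38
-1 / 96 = -0.01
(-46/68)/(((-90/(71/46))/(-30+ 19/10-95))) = -1.43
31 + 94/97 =3101/97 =31.97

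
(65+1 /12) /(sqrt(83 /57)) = 781 * sqrt(4731) /996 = 53.93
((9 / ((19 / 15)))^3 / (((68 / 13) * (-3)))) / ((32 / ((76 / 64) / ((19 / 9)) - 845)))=144049215375 / 238802944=603.21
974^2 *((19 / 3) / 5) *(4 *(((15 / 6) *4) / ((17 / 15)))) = 720993760 / 17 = 42411397.65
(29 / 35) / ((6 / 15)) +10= 169 / 14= 12.07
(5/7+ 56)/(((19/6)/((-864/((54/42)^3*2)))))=-622496/171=-3640.33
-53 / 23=-2.30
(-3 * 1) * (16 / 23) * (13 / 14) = -312 / 161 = -1.94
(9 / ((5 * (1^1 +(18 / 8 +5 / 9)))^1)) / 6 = 54 / 685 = 0.08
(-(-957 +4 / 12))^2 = 8236900 / 9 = 915211.11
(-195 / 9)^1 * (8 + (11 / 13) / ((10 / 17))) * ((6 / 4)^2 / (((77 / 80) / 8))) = -294480 / 77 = -3824.42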